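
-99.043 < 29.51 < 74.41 True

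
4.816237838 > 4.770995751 True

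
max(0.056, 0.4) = 0.4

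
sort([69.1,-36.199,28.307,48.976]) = [-36.199,28.307,48.976,69.1]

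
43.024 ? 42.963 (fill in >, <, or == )>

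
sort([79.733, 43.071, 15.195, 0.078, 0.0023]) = [0.0023, 0.078, 15.195, 43.071, 79.733]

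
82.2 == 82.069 False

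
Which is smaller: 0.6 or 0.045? 0.045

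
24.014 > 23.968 True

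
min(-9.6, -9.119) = -9.6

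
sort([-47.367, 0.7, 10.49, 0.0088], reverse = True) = [10.49, 0.7, 0.0088, -47.367]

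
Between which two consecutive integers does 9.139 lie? 9 and 10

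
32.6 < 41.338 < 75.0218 True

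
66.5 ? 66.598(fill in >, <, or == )<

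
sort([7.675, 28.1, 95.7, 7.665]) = [7.665, 7.675, 28.1, 95.7]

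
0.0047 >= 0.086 False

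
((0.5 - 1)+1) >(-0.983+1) True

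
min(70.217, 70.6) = 70.217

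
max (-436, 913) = 913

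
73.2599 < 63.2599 False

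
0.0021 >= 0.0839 False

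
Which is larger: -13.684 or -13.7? -13.684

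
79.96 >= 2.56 True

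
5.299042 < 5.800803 True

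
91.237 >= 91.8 False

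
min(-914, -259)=-914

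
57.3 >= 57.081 True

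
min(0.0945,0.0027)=0.0027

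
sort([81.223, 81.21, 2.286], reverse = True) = [81.223, 81.21, 2.286]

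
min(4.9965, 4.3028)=4.3028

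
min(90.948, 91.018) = 90.948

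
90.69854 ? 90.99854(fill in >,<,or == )<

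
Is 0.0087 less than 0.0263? Yes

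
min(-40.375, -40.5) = -40.5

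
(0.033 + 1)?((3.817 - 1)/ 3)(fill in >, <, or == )>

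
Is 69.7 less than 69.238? No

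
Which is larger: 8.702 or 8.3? 8.702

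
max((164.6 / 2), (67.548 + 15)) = 82.548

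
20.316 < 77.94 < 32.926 False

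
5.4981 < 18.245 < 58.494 True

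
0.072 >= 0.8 False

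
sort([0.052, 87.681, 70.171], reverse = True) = [87.681, 70.171, 0.052]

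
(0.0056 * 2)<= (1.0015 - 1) False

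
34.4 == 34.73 False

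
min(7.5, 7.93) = 7.5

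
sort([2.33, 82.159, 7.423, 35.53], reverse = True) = [82.159, 35.53, 7.423, 2.33]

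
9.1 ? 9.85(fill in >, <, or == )<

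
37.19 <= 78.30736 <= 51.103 False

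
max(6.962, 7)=7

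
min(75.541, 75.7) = 75.541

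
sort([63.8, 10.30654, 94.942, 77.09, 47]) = [10.30654, 47, 63.8, 77.09, 94.942]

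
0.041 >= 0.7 False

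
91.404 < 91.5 True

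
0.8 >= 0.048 True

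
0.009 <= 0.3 True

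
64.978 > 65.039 False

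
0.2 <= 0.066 False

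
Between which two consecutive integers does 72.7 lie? 72 and 73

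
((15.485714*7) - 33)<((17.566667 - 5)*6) True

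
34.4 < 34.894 True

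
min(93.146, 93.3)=93.146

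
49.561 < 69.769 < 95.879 True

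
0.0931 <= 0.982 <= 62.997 True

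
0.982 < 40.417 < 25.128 False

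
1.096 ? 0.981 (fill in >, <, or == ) >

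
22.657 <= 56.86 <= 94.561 True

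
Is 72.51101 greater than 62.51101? Yes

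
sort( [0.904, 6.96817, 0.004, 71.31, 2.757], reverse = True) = [71.31, 6.96817, 2.757, 0.904, 0.004]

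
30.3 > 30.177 True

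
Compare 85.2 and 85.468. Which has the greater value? 85.468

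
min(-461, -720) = -720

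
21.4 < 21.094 False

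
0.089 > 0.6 False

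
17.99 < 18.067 True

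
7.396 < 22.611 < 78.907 True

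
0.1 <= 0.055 False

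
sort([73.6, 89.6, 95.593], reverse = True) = [95.593, 89.6, 73.6]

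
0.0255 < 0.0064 False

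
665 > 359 True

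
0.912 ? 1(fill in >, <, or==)<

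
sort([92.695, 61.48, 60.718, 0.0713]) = [0.0713, 60.718, 61.48, 92.695]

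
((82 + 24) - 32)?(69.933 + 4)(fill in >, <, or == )>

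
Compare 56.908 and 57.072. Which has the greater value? 57.072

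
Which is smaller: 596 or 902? 596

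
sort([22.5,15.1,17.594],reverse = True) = [22.5,17.594,15.1]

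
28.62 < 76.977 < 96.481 True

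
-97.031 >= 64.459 False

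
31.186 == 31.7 False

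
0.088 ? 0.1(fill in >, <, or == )<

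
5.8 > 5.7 True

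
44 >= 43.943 True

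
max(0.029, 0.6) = 0.6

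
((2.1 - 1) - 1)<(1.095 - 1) False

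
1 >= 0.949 True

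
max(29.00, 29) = 29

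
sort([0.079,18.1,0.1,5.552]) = [0.079,0.1,5.552,18.1]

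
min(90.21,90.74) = 90.21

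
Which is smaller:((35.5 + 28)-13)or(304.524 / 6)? ((35.5 + 28)-13)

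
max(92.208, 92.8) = 92.8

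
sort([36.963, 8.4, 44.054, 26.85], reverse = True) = [44.054, 36.963, 26.85, 8.4]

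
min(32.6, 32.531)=32.531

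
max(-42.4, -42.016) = -42.016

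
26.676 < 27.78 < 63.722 True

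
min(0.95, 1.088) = 0.95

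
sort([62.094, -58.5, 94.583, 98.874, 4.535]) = [-58.5, 4.535, 62.094, 94.583, 98.874]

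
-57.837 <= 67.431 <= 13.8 False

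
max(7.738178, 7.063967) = 7.738178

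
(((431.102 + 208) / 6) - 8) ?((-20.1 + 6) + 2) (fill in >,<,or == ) >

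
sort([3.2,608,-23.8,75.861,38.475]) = [-23.8,3.2,38.475,75.861,608]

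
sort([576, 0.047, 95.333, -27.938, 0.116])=[-27.938, 0.047, 0.116, 95.333, 576]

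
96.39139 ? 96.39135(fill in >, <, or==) >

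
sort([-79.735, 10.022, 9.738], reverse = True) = [10.022, 9.738, -79.735]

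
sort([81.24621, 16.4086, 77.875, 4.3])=[4.3, 16.4086, 77.875, 81.24621]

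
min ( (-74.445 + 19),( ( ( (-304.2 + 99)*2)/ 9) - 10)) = -55.6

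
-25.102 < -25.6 False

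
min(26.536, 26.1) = 26.1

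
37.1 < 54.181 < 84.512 True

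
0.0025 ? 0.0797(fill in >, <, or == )<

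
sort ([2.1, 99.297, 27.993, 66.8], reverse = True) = [99.297, 66.8, 27.993, 2.1]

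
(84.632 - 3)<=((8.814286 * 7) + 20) True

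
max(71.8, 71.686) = 71.8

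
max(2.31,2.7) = 2.7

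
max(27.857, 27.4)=27.857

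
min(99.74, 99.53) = 99.53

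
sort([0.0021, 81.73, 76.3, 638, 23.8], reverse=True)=[638, 81.73, 76.3, 23.8, 0.0021]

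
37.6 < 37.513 False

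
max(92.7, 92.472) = 92.7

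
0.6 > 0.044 True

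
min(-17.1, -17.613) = -17.613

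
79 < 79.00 False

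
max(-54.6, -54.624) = -54.6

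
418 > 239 True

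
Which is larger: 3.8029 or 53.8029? 53.8029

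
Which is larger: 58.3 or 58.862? 58.862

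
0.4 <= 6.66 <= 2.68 False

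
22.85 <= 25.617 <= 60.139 True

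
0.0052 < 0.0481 True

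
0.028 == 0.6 False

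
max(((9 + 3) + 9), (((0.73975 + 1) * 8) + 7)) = 21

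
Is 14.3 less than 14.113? No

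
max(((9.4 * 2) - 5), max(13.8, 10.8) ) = 13.8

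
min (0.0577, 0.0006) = 0.0006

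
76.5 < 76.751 True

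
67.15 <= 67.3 True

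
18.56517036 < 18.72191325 True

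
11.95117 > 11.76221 True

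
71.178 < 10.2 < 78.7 False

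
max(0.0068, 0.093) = 0.093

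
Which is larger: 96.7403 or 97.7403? 97.7403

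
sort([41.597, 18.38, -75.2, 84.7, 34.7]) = [-75.2, 18.38, 34.7, 41.597, 84.7]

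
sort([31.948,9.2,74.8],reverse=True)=[74.8,31.948,9.2]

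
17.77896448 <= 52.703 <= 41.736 False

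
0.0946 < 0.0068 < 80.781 False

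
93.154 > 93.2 False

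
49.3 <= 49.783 True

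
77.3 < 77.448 True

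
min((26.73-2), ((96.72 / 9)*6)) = 24.73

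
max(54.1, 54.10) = 54.10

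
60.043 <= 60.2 True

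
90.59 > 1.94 True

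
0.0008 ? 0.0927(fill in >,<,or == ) <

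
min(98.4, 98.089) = 98.089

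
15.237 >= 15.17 True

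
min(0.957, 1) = 0.957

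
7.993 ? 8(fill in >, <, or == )<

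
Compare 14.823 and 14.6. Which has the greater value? 14.823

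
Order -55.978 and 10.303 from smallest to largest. -55.978, 10.303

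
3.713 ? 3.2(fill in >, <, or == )>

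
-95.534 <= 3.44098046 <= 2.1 False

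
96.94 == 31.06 False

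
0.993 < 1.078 True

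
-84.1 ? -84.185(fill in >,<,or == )>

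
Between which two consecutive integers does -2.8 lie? -3 and -2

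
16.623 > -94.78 True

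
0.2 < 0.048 False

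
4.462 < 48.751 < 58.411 True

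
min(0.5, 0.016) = 0.016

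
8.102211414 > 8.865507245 False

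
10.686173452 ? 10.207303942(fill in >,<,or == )>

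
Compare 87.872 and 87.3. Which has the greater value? 87.872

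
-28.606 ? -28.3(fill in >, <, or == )<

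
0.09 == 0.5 False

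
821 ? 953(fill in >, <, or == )<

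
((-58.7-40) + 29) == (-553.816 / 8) False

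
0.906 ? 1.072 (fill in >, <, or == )<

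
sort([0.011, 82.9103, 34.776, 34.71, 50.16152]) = [0.011, 34.71, 34.776, 50.16152, 82.9103]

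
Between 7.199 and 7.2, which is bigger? 7.2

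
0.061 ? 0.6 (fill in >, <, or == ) <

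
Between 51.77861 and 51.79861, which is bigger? 51.79861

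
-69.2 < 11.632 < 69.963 True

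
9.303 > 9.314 False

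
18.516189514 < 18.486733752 False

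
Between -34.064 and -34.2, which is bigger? -34.064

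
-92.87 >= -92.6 False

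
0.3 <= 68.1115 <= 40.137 False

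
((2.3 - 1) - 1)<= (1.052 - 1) False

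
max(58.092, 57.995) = 58.092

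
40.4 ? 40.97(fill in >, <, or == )<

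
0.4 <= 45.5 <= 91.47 True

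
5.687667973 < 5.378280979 False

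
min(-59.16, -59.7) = -59.7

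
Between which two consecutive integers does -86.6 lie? -87 and -86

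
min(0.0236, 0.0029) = 0.0029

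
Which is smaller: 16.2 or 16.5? 16.2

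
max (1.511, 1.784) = 1.784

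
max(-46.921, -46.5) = -46.5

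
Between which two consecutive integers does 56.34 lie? 56 and 57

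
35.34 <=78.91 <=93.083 True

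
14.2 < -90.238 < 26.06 False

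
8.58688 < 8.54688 False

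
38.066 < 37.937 False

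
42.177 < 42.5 True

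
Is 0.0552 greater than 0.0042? Yes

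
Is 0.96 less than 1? Yes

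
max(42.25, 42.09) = 42.25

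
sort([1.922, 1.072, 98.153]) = [1.072, 1.922, 98.153]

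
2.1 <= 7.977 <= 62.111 True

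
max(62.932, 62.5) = 62.932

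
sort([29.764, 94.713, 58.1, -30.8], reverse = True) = [94.713, 58.1, 29.764, -30.8]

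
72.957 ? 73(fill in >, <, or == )<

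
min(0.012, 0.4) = 0.012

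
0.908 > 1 False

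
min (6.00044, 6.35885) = 6.00044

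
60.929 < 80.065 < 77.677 False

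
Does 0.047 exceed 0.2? No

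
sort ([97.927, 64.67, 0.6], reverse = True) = [97.927, 64.67, 0.6]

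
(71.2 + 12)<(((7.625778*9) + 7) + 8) True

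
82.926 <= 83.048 True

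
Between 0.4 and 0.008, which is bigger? 0.4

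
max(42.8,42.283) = 42.8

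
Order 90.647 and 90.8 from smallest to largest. 90.647, 90.8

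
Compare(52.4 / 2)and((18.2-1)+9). They are equal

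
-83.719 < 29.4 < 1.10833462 False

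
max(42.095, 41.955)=42.095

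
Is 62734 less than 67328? Yes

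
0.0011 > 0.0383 False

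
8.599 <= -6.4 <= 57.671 False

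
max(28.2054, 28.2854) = 28.2854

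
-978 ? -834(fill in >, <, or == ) <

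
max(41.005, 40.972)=41.005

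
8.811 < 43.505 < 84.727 True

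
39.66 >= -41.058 True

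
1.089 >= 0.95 True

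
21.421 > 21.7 False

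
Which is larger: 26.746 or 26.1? 26.746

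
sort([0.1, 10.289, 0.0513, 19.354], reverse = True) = [19.354, 10.289, 0.1, 0.0513]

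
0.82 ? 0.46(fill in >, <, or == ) >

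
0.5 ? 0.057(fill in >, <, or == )>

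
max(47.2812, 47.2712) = 47.2812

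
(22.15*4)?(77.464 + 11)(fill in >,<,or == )>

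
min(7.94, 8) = 7.94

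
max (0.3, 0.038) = 0.3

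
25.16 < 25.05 False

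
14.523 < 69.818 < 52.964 False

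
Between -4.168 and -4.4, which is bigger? -4.168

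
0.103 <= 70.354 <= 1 False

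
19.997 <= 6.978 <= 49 False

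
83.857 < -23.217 False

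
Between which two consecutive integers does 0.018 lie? 0 and 1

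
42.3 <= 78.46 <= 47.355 False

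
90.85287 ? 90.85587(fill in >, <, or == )<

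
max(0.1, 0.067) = 0.1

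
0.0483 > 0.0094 True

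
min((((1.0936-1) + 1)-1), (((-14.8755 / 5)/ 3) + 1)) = 0.0083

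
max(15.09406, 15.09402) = 15.09406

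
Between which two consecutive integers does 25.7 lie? 25 and 26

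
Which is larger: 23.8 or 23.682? 23.8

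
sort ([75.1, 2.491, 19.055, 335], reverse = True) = [335, 75.1, 19.055, 2.491]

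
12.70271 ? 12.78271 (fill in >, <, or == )<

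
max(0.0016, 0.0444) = 0.0444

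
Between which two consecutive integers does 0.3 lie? 0 and 1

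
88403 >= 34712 True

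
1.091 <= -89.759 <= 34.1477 False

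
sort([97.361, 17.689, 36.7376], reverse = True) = [97.361, 36.7376, 17.689]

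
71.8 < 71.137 False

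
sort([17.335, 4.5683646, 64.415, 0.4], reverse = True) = [64.415, 17.335, 4.5683646, 0.4]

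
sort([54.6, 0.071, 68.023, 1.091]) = [0.071, 1.091, 54.6, 68.023]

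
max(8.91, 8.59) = 8.91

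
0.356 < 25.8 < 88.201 True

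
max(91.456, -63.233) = 91.456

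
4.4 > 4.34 True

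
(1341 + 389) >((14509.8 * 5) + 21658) False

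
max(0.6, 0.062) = 0.6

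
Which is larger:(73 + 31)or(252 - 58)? (252 - 58)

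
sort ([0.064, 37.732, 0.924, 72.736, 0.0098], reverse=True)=[72.736, 37.732, 0.924, 0.064, 0.0098]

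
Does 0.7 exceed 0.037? Yes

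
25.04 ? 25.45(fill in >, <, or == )<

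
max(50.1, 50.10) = 50.10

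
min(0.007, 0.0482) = 0.007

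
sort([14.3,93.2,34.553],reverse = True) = [93.2,34.553,14.3]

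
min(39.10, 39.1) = 39.10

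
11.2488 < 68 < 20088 True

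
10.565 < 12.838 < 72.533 True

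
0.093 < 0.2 True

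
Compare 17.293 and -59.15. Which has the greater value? 17.293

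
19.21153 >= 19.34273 False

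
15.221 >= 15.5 False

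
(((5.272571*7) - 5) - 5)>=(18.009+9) False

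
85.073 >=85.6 False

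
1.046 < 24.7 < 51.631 True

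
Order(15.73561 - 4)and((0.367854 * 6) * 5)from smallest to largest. ((0.367854 * 6) * 5), (15.73561 - 4)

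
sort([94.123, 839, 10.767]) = [10.767, 94.123, 839]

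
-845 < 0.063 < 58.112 True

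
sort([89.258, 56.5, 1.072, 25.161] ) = [1.072, 25.161, 56.5, 89.258]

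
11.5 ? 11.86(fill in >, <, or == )<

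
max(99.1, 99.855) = 99.855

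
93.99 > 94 False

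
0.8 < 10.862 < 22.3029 True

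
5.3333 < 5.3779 True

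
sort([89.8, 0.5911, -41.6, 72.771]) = [-41.6, 0.5911, 72.771, 89.8]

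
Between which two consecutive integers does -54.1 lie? -55 and -54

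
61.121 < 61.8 True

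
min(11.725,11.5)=11.5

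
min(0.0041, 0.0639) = 0.0041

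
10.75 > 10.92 False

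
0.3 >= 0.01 True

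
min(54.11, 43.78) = 43.78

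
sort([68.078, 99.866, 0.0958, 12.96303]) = [0.0958, 12.96303, 68.078, 99.866]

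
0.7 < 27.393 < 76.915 True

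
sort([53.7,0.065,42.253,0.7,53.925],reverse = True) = [53.925,53.7,42.253,0.7,0.065]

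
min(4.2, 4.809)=4.2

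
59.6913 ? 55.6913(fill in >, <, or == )>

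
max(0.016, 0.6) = 0.6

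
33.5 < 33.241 False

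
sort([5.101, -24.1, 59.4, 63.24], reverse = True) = [63.24, 59.4, 5.101, -24.1]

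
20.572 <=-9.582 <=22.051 False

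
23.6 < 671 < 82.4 False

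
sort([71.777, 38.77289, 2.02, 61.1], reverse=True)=[71.777, 61.1, 38.77289, 2.02]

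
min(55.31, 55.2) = 55.2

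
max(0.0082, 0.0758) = 0.0758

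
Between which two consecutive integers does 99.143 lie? 99 and 100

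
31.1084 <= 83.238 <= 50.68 False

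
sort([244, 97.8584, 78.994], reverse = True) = [244, 97.8584, 78.994]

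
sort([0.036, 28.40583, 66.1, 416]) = [0.036, 28.40583, 66.1, 416]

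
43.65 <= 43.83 True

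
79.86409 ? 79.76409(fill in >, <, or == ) >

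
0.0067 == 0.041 False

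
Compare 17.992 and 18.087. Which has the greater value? 18.087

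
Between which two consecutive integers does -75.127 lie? -76 and -75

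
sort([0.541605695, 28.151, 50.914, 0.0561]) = [0.0561, 0.541605695, 28.151, 50.914]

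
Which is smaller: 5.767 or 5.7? 5.7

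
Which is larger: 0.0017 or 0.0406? 0.0406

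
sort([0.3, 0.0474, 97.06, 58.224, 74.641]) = [0.0474, 0.3, 58.224, 74.641, 97.06]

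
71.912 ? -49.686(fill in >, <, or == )>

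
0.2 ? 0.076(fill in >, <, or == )>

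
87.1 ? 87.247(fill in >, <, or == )<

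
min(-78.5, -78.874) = -78.874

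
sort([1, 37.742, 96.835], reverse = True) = [96.835, 37.742, 1]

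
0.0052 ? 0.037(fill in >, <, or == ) <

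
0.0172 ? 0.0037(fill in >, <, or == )>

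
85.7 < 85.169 False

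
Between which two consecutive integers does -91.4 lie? -92 and -91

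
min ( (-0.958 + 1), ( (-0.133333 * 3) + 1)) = 0.042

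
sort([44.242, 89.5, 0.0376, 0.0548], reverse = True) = [89.5, 44.242, 0.0548, 0.0376]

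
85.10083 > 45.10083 True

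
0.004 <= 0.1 True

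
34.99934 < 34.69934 False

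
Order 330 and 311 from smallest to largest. 311, 330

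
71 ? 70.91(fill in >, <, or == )>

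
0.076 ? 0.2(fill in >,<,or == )<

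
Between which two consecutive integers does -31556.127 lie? -31557 and -31556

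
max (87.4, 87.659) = 87.659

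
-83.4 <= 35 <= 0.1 False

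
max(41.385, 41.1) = 41.385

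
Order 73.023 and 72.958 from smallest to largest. 72.958, 73.023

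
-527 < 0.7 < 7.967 True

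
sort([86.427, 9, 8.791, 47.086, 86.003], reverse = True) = [86.427, 86.003, 47.086, 9, 8.791]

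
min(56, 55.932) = 55.932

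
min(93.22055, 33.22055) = 33.22055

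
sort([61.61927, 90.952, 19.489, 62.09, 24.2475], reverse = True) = [90.952, 62.09, 61.61927, 24.2475, 19.489]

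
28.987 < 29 True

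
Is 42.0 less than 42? No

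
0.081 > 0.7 False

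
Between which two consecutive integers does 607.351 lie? 607 and 608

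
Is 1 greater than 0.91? Yes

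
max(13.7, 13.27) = 13.7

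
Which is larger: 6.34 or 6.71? 6.71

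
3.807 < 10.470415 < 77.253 True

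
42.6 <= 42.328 False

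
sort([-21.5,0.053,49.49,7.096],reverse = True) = [49.49,7.096,0.053,-21.5]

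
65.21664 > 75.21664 False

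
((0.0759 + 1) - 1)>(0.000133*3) True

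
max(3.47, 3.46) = 3.47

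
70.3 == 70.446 False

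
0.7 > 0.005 True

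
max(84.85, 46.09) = 84.85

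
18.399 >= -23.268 True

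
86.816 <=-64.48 False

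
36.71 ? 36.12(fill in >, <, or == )>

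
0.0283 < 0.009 False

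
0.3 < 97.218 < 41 False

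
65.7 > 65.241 True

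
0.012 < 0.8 True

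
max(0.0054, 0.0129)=0.0129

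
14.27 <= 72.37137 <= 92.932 True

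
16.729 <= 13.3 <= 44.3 False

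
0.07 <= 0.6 True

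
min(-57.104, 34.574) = -57.104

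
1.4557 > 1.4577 False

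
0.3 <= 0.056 False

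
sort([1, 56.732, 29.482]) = [1, 29.482, 56.732]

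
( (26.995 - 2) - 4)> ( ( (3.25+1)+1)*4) False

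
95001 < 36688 False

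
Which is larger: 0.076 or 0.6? 0.6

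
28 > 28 False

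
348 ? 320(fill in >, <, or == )>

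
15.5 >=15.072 True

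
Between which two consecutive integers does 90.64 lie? 90 and 91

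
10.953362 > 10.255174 True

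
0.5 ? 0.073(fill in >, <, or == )>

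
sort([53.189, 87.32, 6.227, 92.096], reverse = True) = [92.096, 87.32, 53.189, 6.227]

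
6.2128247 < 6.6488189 True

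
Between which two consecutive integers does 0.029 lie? 0 and 1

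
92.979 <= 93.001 True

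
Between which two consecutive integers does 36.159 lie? 36 and 37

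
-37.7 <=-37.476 True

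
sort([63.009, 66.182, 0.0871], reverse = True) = [66.182, 63.009, 0.0871]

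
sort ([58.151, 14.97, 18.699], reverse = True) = [58.151, 18.699, 14.97]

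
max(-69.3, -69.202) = -69.202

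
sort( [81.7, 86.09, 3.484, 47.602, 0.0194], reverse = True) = [86.09, 81.7, 47.602, 3.484, 0.0194]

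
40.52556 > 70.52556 False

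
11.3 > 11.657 False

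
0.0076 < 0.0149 True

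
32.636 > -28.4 True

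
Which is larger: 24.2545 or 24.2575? 24.2575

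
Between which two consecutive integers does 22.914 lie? 22 and 23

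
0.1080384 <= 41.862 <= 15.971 False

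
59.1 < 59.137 True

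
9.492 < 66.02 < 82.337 True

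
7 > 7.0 False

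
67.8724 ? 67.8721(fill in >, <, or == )>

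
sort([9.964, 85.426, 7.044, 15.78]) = [7.044, 9.964, 15.78, 85.426]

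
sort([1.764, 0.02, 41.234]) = [0.02, 1.764, 41.234]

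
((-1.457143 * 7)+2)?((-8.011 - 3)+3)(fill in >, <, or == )<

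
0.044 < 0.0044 False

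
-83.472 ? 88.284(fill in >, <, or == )<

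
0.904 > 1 False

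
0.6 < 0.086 False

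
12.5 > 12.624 False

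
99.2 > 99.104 True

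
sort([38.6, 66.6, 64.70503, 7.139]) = [7.139, 38.6, 64.70503, 66.6]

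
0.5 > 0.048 True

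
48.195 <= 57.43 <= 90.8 True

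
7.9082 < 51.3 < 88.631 True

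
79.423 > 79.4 True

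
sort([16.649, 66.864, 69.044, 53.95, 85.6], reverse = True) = [85.6, 69.044, 66.864, 53.95, 16.649]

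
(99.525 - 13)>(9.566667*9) True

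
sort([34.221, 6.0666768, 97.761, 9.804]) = [6.0666768, 9.804, 34.221, 97.761]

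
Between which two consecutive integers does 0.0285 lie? 0 and 1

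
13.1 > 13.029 True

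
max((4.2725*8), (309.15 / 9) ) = 34.35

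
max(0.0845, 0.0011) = 0.0845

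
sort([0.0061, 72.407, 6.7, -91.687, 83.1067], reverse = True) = [83.1067, 72.407, 6.7, 0.0061, -91.687]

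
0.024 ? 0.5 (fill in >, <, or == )<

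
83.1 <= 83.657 True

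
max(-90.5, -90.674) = -90.5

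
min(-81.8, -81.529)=-81.8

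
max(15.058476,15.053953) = 15.058476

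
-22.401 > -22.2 False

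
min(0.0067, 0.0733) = 0.0067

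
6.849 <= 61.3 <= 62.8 True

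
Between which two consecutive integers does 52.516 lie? 52 and 53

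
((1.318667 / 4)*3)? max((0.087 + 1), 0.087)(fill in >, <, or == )<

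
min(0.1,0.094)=0.094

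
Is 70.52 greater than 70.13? Yes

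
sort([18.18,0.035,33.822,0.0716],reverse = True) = [33.822,18.18,0.0716,0.035]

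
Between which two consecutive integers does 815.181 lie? 815 and 816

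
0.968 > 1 False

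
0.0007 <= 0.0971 True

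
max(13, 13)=13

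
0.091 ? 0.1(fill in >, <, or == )<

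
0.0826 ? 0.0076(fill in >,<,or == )>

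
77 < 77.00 False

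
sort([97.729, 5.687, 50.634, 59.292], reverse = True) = [97.729, 59.292, 50.634, 5.687]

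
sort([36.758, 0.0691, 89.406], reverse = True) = [89.406, 36.758, 0.0691]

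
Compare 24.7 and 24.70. They are equal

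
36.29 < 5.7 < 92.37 False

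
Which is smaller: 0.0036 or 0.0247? 0.0036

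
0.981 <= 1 True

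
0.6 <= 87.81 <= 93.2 True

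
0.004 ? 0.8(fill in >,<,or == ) <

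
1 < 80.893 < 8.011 False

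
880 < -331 False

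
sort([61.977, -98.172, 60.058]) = [-98.172, 60.058, 61.977]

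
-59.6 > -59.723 True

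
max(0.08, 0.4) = 0.4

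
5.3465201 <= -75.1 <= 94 False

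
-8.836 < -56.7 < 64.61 False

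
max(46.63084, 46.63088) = 46.63088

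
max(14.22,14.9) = 14.9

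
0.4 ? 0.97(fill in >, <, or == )<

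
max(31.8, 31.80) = 31.80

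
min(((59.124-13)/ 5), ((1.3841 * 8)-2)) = 9.0728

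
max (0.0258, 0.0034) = 0.0258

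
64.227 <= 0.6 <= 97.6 False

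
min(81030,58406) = 58406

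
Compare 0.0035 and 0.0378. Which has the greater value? 0.0378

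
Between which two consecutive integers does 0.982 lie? 0 and 1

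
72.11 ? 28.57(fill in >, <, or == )>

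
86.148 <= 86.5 True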